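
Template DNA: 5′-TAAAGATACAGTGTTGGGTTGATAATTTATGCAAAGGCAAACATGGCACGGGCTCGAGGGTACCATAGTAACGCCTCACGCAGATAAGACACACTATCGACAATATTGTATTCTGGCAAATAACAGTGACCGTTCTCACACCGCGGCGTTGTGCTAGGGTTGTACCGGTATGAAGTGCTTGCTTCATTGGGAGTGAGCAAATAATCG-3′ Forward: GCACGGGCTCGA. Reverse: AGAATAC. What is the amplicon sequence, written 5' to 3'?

5'-GCACGGGCTCGAGGGTACCATAGTAACGCCTCACGCAGATAAGACACACTATCGACAATATTGTATTCT-3'

The forward primer matches the template at positions 46–57.
Reverse complement of the reverse primer: GTATTCT. This occurs on the top strand at positions 108–114.
The product is the template from position 46 through 114 (69 bp).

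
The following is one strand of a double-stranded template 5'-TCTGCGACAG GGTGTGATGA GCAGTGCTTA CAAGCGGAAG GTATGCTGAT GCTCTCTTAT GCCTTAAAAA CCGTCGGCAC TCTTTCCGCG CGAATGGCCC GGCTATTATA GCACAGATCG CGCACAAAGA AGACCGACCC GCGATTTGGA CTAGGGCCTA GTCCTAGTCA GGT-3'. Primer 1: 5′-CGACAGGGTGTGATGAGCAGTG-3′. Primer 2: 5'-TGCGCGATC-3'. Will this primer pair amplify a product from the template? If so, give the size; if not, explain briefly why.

Yes — a 120 bp product.

Primer 1 (CGACAGGGTGTGATGAGCAGTG) matches the top strand at positions 5–26; it acts as a forward primer.
Primer 2's reverse complement is GATCGCGCA, matching the top strand at positions 116–124; it acts as a reverse primer.
The 3' ends face each other across positions 5–124, giving a 120 bp product.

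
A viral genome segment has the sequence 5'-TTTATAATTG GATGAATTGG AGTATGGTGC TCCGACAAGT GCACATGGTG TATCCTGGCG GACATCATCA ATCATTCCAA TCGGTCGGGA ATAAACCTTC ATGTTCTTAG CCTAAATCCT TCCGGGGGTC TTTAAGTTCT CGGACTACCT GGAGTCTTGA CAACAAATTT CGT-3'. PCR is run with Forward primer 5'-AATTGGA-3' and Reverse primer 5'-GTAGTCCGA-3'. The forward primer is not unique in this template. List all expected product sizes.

The forward primer AATTGGA matches the top strand at positions 6–12, 15–21.
The reverse primer's reverse complement is TCGGACTAC, matching at positions 140–148.
Each forward site pairs with the reverse site to give a product ending at position 148: sizes 143, 134 bp.

143 bp, 134 bp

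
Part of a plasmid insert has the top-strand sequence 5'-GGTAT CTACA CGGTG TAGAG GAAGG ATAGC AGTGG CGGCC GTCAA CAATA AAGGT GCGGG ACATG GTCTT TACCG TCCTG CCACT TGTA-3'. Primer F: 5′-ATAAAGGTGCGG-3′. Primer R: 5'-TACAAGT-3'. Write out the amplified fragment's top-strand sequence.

5'-ATAAAGGTGCGGGACATGGTCTTTACCGTCCTGCCACTTGTA-3'

Forward primer ATAAAGGTGCGG is found on the top strand at positions 48–59.
Reverse complement of the reverse primer: ACTTGTA. This occurs on the top strand at positions 83–89.
The product is the template from position 48 through 89 (42 bp).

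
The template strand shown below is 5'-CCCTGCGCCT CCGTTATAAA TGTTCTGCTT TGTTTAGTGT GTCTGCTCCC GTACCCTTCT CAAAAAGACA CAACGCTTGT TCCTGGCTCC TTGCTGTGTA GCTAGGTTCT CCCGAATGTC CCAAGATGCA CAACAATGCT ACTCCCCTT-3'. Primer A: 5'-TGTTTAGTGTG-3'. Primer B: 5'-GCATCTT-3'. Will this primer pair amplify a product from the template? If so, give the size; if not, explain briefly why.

Yes — a 99 bp product.

Primer A (TGTTTAGTGTG) matches the top strand at positions 31–41; it acts as a forward primer.
Primer B's reverse complement is AAGATGC, matching the top strand at positions 123–129; it acts as a reverse primer.
The 3' ends face each other across positions 31–129, giving a 99 bp product.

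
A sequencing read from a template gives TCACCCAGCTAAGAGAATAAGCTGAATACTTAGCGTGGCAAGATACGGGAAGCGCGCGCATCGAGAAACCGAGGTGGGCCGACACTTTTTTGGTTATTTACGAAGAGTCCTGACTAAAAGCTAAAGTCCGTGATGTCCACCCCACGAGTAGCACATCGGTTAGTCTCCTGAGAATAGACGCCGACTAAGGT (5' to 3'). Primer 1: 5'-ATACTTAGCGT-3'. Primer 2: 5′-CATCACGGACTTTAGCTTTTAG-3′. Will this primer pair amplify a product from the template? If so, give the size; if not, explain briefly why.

Primer 1 (ATACTTAGCGT) matches the top strand at positions 26–36; it acts as a forward primer.
Primer 2's reverse complement is CTAAAAGCTAAAGTCCGTGATG, matching the top strand at positions 114–135; it acts as a reverse primer.
The 3' ends face each other across positions 26–135, giving a 110 bp product.

Yes — a 110 bp product.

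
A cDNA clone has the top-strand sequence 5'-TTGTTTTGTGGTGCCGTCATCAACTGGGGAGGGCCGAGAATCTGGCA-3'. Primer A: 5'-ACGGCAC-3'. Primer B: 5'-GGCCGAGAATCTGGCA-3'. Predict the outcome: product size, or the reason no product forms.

No product — the primers' 3' ends point away from each other.

Primer A (ACGGCAC) has reverse complement GTGCCGT, which matches the top strand at positions 11–17; primer A anneals to the top strand there with its 3' end pointing upstream toward position 11.
Primer B (GGCCGAGAATCTGGCA) matches the top strand directly at positions 32–47; it anneals to the bottom strand with its 3' end pointing downstream toward position 47.
The 3' ends diverge (primer A extends toward position 1, primer B toward position 47), so the primers never converge on a shared product.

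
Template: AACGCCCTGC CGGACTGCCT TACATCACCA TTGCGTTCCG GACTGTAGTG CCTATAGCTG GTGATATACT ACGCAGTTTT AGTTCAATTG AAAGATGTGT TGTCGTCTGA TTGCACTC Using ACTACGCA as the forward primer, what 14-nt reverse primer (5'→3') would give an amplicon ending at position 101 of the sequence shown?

5'-AACACATCTTTCAA-3'

The forward primer binds at positions 68–75; the product's 3' end on the top strand is position 101.
The reverse primer anneals to the top strand over positions 88–101, i.e. to TTGAAAGATGTGTT.
Its sequence written 5'→3' is the reverse complement: AACACATCTTTCAA.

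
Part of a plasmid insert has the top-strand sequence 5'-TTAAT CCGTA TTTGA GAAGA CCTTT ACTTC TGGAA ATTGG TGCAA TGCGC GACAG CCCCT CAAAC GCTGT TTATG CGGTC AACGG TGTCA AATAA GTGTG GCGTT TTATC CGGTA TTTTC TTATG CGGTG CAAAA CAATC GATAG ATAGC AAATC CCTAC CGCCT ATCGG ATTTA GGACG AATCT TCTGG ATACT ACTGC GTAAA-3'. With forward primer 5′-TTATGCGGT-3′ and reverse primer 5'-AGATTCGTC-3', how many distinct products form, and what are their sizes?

Two products: 115 bp, 65 bp

The forward primer TTATGCGGT matches the top strand at positions 71–79, 121–129.
The reverse primer's reverse complement is GACGAATCT, matching at positions 177–185.
Each forward site pairs with the reverse site to give a product ending at position 185: sizes 115, 65 bp.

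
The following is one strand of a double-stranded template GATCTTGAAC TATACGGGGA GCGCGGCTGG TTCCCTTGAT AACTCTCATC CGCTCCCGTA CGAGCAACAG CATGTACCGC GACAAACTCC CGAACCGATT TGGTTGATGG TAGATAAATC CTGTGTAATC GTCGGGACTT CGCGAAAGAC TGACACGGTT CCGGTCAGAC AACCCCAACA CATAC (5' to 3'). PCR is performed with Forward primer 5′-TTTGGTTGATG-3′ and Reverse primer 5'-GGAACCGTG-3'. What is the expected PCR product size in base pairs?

64 bp

The forward primer matches the template at positions 99–109.
The reverse primer's reverse complement is CACGGTTCC, which matches the template at positions 154–162.
Amplicon spans positions 99–162: 64 bp.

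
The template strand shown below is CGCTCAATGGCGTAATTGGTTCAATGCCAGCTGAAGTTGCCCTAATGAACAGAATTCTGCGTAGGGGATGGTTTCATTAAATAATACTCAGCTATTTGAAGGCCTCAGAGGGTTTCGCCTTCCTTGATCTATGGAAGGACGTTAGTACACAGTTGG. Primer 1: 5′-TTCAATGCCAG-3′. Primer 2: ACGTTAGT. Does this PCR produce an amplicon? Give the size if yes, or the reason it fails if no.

No product — both primers anneal to the same strand and extend in the same direction.

Primer 1 (TTCAATGCCAG) matches the top strand at positions 20–30 (3' end points downstream).
Primer 2 (ACGTTAGT) also matches the top strand directly, at positions 139–146 — its reverse complement ACTAACGT is not present.
Both primers anneal to the bottom strand with 3' ends pointing the same way, so neither can prime synthesis back toward the other.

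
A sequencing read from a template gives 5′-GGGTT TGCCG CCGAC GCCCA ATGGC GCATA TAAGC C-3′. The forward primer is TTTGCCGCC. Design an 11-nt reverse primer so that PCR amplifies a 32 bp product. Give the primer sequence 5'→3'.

5'-GCTTATATGCG-3'

The forward primer binds at positions 4–12, so a 32 bp product ends at position 4 + 32 − 1 = 35.
The reverse primer anneals to the top strand over positions 25–35, i.e. to CGCATATAAGC.
Its sequence written 5'→3' is the reverse complement: GCTTATATGCG.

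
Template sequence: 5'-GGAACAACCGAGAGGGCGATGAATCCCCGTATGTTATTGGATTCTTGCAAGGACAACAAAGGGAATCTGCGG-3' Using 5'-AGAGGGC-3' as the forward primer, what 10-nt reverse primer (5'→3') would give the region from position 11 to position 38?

5'-AATAACATAC-3'

The product's 3' end on the top strand is position 38.
The reverse primer anneals to the top strand over positions 29–38, i.e. to GTATGTTATT.
Its sequence written 5'→3' is the reverse complement: AATAACATAC.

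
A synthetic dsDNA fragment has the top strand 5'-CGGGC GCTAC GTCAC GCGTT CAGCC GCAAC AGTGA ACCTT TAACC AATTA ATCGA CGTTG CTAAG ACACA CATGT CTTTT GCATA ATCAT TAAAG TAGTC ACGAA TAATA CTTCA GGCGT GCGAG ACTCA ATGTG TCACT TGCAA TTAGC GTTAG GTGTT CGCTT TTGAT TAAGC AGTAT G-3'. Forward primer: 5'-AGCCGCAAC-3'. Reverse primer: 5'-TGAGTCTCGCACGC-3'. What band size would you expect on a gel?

Forward primer AGCCGCAAC is found on the top strand at positions 22–30.
The reverse primer's reverse complement is GCGTGCGAGACTCA, which matches the template at positions 117–130.
The product runs from position 22 to position 130, so its length is 130 − 22 + 1 = 109 bp.

109 bp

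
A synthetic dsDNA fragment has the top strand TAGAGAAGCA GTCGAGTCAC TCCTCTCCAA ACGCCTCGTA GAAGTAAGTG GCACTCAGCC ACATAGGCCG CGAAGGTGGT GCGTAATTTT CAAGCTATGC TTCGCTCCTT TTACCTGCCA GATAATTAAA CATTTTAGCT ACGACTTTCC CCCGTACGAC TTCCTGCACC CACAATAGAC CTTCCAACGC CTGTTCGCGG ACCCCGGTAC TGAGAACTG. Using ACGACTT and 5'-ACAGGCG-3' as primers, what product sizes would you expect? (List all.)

54 bp, 39 bp

The forward primer ACGACTT matches the top strand at positions 141–147, 156–162.
The reverse primer's reverse complement is CGCCTGT, matching at positions 188–194.
Each forward site pairs with the reverse site to give a product ending at position 194: sizes 54, 39 bp.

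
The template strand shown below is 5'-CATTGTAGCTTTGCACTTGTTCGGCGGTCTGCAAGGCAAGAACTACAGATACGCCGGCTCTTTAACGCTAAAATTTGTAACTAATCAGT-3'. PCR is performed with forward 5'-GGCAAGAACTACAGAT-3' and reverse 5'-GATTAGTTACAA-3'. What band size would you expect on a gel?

Forward primer GGCAAGAACTACAGAT is found on the top strand at positions 35–50.
Taking the reverse complement of GATTAGTTACAA gives TTGTAACTAATC, found at positions 75–86 on the template; the primer anneals here to the top strand with its 3' end pointing upstream.
Product length = (reverse-primer end) − (forward-primer start) + 1 = 86 − 35 + 1 = 52 bp.

52 bp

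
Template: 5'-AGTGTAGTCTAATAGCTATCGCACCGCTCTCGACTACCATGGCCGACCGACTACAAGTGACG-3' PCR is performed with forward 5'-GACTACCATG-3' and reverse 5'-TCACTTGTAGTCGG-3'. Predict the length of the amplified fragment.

The forward primer matches the template at positions 32–41.
The reverse primer's reverse complement is CCGACTACAAGTGA, which matches the template at positions 47–60.
Amplicon spans positions 32–60: 29 bp.

29 bp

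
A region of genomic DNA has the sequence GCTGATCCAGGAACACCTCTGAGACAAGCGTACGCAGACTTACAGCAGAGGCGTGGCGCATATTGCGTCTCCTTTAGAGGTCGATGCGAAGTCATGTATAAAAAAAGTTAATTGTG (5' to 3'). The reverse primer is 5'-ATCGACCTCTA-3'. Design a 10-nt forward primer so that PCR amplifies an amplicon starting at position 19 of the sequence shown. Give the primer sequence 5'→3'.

The reverse primer's reverse complement TAGAGGTCGAT matches the template at positions 75–85; the product starts at position 19.
The forward primer is identical to the top strand over positions 19–28: CTGAGACAAG.

5'-CTGAGACAAG-3'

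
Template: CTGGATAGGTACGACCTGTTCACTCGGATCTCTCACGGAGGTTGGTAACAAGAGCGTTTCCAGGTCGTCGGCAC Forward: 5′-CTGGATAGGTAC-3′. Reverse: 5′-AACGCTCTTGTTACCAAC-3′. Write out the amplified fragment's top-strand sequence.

Forward primer CTGGATAGGTAC is found on the top strand at positions 1–12.
The reverse primer's reverse complement is GTTGGTAACAAGAGCGTT, which matches the template at positions 41–58.
The product is the template from position 1 through 58 (58 bp).

5'-CTGGATAGGTACGACCTGTTCACTCGGATCTCTCACGGAGGTTGGTAACAAGAGCGTT-3'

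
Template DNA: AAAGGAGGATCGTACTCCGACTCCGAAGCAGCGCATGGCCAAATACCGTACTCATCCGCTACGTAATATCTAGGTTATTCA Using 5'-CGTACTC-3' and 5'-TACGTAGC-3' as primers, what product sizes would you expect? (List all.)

55 bp, 19 bp

The forward primer CGTACTC matches the top strand at positions 11–17, 47–53.
The reverse primer's reverse complement is GCTACGTA, matching at positions 58–65.
Each forward site pairs with the reverse site to give a product ending at position 65: sizes 55, 19 bp.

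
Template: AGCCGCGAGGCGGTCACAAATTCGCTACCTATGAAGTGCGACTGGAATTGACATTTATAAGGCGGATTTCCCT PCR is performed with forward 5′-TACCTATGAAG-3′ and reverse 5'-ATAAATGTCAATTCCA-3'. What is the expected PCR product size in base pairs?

The forward primer matches the template at positions 26–36.
The reverse primer's reverse complement is TGGAATTGACATTTAT, which matches the template at positions 43–58.
Product length = (reverse-primer end) − (forward-primer start) + 1 = 58 − 26 + 1 = 33 bp.

33 bp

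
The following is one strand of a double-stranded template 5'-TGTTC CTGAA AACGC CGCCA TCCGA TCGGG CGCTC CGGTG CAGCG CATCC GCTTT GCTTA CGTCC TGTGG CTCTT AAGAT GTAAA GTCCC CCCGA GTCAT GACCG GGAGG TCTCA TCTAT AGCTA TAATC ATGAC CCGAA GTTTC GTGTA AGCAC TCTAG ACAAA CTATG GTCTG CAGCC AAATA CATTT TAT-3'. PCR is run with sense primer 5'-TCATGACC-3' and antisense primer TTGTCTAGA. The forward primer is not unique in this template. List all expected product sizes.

68 bp, 36 bp

The forward primer TCATGACC matches the top strand at positions 97–104, 129–136.
The reverse primer's reverse complement is TCTAGACAA, matching at positions 156–164.
Each forward site pairs with the reverse site to give a product ending at position 164: sizes 68, 36 bp.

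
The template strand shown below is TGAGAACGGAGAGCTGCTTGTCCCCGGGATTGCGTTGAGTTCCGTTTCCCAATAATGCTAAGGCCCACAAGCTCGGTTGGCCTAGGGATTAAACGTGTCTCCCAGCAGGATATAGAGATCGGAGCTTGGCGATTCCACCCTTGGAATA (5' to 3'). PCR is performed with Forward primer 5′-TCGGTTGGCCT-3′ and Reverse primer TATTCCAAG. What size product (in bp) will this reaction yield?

Forward primer TCGGTTGGCCT is found on the top strand at positions 73–83.
Taking the reverse complement of TATTCCAAG gives CTTGGAATA, found at positions 140–148 on the template; the primer anneals here to the top strand with its 3' end pointing upstream.
Product length = (reverse-primer end) − (forward-primer start) + 1 = 148 − 73 + 1 = 76 bp.

76 bp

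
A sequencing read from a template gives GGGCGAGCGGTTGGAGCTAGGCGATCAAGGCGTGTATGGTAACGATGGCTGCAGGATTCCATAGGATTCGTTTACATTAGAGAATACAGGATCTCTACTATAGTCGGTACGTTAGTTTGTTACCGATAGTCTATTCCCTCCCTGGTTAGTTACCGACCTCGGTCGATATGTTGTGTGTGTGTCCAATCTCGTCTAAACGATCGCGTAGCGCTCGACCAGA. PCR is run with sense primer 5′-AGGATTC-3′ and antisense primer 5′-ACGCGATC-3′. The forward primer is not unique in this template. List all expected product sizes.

154 bp, 144 bp

The forward primer AGGATTC matches the top strand at positions 53–59, 63–69.
The reverse primer's reverse complement is GATCGCGT, matching at positions 199–206.
Each forward site pairs with the reverse site to give a product ending at position 206: sizes 154, 144 bp.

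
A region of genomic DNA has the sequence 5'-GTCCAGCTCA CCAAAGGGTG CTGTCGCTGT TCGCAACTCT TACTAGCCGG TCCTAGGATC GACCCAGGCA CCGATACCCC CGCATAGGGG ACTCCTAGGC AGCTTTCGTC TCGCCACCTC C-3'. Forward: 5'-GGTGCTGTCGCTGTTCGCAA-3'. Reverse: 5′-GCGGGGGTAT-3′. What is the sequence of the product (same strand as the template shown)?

5'-GGTGCTGTCGCTGTTCGCAACTCTTACTAGCCGGTCCTAGGATCGACCCAGGCACCGATACCCCCGC-3'

The forward primer matches the template at positions 17–36.
The reverse primer's reverse complement is ATACCCCCGC, which matches the template at positions 74–83.
The product is the template from position 17 through 83 (67 bp).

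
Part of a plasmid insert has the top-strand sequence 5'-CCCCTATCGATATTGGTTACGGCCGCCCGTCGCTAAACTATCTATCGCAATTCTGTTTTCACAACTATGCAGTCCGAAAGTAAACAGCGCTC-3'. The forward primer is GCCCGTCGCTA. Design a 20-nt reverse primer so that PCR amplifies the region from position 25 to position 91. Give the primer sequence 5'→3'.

The product's 3' end on the top strand is position 91.
The reverse primer anneals to the top strand over positions 72–91, i.e. to GTCCGAAAGTAAACAGCGCT.
Its sequence written 5'→3' is the reverse complement: AGCGCTGTTTACTTTCGGAC.

5'-AGCGCTGTTTACTTTCGGAC-3'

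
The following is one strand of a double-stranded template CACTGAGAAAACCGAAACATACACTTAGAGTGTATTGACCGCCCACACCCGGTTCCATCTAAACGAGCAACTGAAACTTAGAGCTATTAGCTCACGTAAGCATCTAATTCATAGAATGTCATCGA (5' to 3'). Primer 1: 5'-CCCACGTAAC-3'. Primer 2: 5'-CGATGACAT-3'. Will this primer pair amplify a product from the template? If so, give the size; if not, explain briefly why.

Primer 1 (CCCACGTAAC) does not match the top strand, and its reverse complement GTTACGTGGG does not match either.
With no annealing site for primer 1, no amplification occurs.

No product — primer 1 has no binding site in the template.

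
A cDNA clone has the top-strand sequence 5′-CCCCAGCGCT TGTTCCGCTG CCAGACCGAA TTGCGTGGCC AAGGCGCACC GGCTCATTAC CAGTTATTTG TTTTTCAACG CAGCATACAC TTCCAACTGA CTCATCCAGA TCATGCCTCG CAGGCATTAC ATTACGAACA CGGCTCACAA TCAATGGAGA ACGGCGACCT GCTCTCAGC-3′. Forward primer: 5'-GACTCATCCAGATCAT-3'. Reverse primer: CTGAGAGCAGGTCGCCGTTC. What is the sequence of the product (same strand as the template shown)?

Forward primer GACTCATCCAGATCAT is found on the top strand at positions 99–114.
Reverse complement of the reverse primer: GAACGGCGACCTGCTCTCAG. This occurs on the top strand at positions 159–178.
The product is the template from position 99 through 178 (80 bp).

5'-GACTCATCCAGATCATGCCTCGCAGGCATTACATTACGAACACGGCTCACAATCAATGGAGAACGGCGACCTGCTCTCAG-3'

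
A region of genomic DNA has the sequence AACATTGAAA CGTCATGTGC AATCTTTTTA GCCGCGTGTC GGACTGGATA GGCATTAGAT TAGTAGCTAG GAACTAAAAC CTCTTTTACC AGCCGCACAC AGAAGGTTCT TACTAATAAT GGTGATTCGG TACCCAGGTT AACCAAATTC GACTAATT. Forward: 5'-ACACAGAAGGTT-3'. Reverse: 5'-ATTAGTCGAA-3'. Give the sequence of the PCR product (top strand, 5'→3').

5'-ACACAGAAGGTTCTTACTAATAATGGTGATTCGGTACCCAGGTTAACCAAATTCGACTAAT-3'

The forward primer matches the template at positions 97–108.
Taking the reverse complement of ATTAGTCGAA gives TTCGACTAAT, found at positions 148–157 on the template; the primer anneals here to the top strand with its 3' end pointing upstream.
The product is the template from position 97 through 157 (61 bp).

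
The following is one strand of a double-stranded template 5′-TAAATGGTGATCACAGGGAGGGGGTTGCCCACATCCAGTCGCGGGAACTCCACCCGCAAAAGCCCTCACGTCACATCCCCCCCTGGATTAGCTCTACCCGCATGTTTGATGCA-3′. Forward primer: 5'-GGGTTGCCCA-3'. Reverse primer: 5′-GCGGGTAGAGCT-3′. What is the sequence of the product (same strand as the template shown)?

Forward primer GGGTTGCCCA is found on the top strand at positions 22–31.
The reverse primer's reverse complement is AGCTCTACCCGC, which matches the template at positions 90–101.
The product is the template from position 22 through 101 (80 bp).

5'-GGGTTGCCCACATCCAGTCGCGGGAACTCCACCCGCAAAAGCCCTCACGTCACATCCCCCCCTGGATTAGCTCTACCCGC-3'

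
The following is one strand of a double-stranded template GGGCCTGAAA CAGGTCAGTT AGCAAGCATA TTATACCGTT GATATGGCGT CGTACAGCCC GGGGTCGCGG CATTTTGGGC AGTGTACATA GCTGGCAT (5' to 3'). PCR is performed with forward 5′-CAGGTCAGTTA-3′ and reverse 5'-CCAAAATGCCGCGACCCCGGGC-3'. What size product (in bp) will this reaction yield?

The forward primer matches the template at positions 11–21.
The reverse primer's reverse complement is GCCCGGGGTCGCGGCATTTTGG, which matches the template at positions 57–78.
The product runs from position 11 to position 78, so its length is 78 − 11 + 1 = 68 bp.

68 bp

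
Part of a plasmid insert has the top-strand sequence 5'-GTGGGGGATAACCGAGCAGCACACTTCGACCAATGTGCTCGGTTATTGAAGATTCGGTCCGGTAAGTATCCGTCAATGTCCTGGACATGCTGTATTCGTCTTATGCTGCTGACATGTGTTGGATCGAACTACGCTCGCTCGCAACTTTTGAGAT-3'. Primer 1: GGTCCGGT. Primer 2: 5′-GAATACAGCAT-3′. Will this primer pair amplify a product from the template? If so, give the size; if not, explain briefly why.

Yes — a 42 bp product.

Primer 1 (GGTCCGGT) matches the top strand at positions 56–63; it acts as a forward primer.
Primer 2's reverse complement is ATGCTGTATTC, matching the top strand at positions 87–97; it acts as a reverse primer.
The 3' ends face each other across positions 56–97, giving a 42 bp product.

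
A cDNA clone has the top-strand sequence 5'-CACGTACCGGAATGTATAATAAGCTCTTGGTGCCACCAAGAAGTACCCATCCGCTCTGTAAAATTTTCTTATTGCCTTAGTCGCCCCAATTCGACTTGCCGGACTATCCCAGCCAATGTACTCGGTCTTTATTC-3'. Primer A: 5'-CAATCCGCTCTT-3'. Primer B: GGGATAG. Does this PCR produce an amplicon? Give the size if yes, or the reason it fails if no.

No product — primer A has no binding site in the template.

Primer A (CAATCCGCTCTT) does not match the top strand, and its reverse complement AAGAGCGGATTG does not match either.
With no annealing site for primer A, no amplification occurs.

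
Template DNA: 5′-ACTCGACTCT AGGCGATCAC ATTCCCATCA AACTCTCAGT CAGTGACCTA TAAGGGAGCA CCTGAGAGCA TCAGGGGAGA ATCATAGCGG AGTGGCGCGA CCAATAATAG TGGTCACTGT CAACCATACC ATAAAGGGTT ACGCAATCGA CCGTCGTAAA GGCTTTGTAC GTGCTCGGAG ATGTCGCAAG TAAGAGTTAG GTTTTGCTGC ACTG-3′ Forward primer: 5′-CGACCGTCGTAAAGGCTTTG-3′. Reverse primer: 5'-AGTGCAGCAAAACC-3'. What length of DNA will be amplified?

66 bp

Forward primer CGACCGTCGTAAAGGCTTTG is found on the top strand at positions 148–167.
Taking the reverse complement of AGTGCAGCAAAACC gives GGTTTTGCTGCACT, found at positions 200–213 on the template; the primer anneals here to the top strand with its 3' end pointing upstream.
Amplicon spans positions 148–213: 66 bp.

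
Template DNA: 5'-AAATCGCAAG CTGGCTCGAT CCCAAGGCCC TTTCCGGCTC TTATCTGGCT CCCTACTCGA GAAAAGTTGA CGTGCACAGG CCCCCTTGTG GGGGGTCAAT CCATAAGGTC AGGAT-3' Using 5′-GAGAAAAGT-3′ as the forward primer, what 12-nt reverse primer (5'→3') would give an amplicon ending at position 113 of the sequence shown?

5'-CCTGACCTTATG-3'

The forward primer binds at positions 59–67; the product's 3' end on the top strand is position 113.
The reverse primer anneals to the top strand over positions 102–113, i.e. to CATAAGGTCAGG.
Its sequence written 5'→3' is the reverse complement: CCTGACCTTATG.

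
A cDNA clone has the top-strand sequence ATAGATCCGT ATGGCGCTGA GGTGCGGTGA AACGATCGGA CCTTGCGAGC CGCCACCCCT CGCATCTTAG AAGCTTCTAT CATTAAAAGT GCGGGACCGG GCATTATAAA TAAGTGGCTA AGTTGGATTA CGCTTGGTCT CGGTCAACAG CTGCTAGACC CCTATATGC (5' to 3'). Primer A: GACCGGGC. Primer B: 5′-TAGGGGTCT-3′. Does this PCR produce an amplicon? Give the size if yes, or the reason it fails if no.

Yes — a 70 bp product.

Primer A (GACCGGGC) matches the top strand at positions 95–102; it acts as a forward primer.
Primer B's reverse complement is AGACCCCTA, matching the top strand at positions 156–164; it acts as a reverse primer.
The 3' ends face each other across positions 95–164, giving a 70 bp product.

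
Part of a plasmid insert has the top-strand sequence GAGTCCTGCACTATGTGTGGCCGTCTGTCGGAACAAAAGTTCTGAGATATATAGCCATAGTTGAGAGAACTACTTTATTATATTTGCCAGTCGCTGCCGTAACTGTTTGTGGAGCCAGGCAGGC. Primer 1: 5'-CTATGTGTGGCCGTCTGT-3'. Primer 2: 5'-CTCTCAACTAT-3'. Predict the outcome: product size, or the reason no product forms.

Yes — a 57 bp product.

Primer 1 (CTATGTGTGGCCGTCTGT) matches the top strand at positions 11–28; it acts as a forward primer.
Primer 2's reverse complement is ATAGTTGAGAG, matching the top strand at positions 57–67; it acts as a reverse primer.
The 3' ends face each other across positions 11–67, giving a 57 bp product.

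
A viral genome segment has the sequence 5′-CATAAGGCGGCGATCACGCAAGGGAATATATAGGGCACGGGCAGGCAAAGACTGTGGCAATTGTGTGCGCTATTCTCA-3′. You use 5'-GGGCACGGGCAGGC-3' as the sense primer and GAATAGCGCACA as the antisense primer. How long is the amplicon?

43 bp

Forward primer GGGCACGGGCAGGC is found on the top strand at positions 33–46.
The reverse primer's reverse complement is TGTGCGCTATTC, which matches the template at positions 64–75.
Amplicon spans positions 33–75: 43 bp.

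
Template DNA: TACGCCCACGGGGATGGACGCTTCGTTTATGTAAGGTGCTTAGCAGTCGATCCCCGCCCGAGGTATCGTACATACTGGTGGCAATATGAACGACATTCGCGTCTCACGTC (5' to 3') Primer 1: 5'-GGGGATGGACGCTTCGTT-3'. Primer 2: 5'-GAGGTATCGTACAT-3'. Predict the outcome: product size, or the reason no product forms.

Primer 1 (GGGGATGGACGCTTCGTT) matches the top strand at positions 10–27 (3' end points downstream).
Primer 2 (GAGGTATCGTACAT) also matches the top strand directly, at positions 60–73 — its reverse complement ATGTACGATACCTC is not present.
Both primers anneal to the bottom strand with 3' ends pointing the same way, so neither can prime synthesis back toward the other.

No product — both primers anneal to the same strand and extend in the same direction.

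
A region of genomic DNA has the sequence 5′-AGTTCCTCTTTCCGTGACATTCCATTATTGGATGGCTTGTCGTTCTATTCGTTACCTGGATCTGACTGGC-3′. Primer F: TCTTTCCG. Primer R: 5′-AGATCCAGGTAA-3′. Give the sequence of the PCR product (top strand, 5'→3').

Scanning the template, TCTTTCCG occurs at positions 7–14; this primer anneals to the bottom strand there with its 3' end pointing downstream.
Taking the reverse complement of AGATCCAGGTAA gives TTACCTGGATCT, found at positions 52–63 on the template; the primer anneals here to the top strand with its 3' end pointing upstream.
The product is the template from position 7 through 63 (57 bp).

5'-TCTTTCCGTGACATTCCATTATTGGATGGCTTGTCGTTCTATTCGTTACCTGGATCT-3'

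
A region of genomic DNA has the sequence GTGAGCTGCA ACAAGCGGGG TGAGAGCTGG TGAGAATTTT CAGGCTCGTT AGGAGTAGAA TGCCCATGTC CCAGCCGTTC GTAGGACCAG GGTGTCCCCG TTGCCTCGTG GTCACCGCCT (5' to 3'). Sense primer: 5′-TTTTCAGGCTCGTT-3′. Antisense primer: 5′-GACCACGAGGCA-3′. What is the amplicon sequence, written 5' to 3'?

The forward primer matches the template at positions 37–50.
Taking the reverse complement of GACCACGAGGCA gives TGCCTCGTGGTC, found at positions 102–113 on the template; the primer anneals here to the top strand with its 3' end pointing upstream.
The product is the template from position 37 through 113 (77 bp).

5'-TTTTCAGGCTCGTTAGGAGTAGAATGCCCATGTCCCAGCCGTTCGTAGGACCAGGGTGTCCCCGTTGCCTCGTGGTC-3'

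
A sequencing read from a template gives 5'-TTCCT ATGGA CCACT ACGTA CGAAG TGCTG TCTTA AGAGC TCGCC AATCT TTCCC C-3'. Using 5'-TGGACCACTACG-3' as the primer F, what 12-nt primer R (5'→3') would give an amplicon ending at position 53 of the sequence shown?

The forward primer binds at positions 7–18; the product's 3' end on the top strand is position 53.
The reverse primer anneals to the top strand over positions 42–53, i.e. to CGCCAATCTTTC.
Its sequence written 5'→3' is the reverse complement: GAAAGATTGGCG.

5'-GAAAGATTGGCG-3'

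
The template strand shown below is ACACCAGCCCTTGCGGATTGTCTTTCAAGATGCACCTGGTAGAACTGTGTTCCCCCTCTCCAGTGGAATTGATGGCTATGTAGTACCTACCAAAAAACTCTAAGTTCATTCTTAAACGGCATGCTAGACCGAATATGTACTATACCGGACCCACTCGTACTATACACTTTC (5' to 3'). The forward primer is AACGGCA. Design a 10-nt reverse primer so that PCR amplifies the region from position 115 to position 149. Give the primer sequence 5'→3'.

5'-TCCGGTATAG-3'

The product's 3' end on the top strand is position 149.
The reverse primer anneals to the top strand over positions 140–149, i.e. to CTATACCGGA.
Its sequence written 5'→3' is the reverse complement: TCCGGTATAG.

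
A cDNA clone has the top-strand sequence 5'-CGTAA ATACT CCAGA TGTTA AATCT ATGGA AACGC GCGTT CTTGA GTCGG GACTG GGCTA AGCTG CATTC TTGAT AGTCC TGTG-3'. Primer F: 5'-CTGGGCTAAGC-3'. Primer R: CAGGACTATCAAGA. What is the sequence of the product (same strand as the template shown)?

5'-CTGGGCTAAGCTGCATTCTTGATAGTCCTG-3'

Scanning the template, CTGGGCTAAGC occurs at positions 53–63; this primer anneals to the bottom strand there with its 3' end pointing downstream.
Reverse complement of the reverse primer: TCTTGATAGTCCTG. This occurs on the top strand at positions 69–82.
The product is the template from position 53 through 82 (30 bp).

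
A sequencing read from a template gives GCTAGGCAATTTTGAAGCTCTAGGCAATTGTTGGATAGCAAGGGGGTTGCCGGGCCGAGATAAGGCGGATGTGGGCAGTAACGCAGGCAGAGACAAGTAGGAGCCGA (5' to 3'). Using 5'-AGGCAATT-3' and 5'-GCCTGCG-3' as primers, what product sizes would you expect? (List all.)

The forward primer AGGCAATT matches the top strand at positions 4–11, 22–29.
The reverse primer's reverse complement is CGCAGGC, matching at positions 82–88.
Each forward site pairs with the reverse site to give a product ending at position 88: sizes 85, 67 bp.

85 bp, 67 bp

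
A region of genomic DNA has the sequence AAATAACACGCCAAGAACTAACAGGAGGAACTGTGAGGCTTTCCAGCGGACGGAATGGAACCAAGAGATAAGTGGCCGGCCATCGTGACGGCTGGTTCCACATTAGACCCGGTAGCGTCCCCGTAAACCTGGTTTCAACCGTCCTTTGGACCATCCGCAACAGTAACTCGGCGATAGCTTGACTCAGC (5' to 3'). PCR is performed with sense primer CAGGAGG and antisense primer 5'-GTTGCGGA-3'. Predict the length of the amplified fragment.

Scanning the template, CAGGAGG occurs at positions 22–28; this primer anneals to the bottom strand there with its 3' end pointing downstream.
Taking the reverse complement of GTTGCGGA gives TCCGCAAC, found at positions 154–161 on the template; the primer anneals here to the top strand with its 3' end pointing upstream.
The product runs from position 22 to position 161, so its length is 161 − 22 + 1 = 140 bp.

140 bp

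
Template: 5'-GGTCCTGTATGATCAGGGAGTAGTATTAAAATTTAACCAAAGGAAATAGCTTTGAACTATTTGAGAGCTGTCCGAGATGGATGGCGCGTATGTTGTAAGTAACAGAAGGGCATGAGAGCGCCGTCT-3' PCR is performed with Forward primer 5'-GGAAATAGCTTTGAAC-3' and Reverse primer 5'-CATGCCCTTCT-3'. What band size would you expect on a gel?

73 bp

Scanning the template, GGAAATAGCTTTGAAC occurs at positions 42–57; this primer anneals to the bottom strand there with its 3' end pointing downstream.
Taking the reverse complement of CATGCCCTTCT gives AGAAGGGCATG, found at positions 104–114 on the template; the primer anneals here to the top strand with its 3' end pointing upstream.
Product length = (reverse-primer end) − (forward-primer start) + 1 = 114 − 42 + 1 = 73 bp.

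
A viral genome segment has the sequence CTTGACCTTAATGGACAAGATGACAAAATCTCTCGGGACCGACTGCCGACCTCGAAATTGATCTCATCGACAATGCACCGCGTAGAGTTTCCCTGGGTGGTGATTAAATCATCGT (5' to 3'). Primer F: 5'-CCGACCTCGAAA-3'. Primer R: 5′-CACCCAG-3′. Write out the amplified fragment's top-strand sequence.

5'-CCGACCTCGAAATTGATCTCATCGACAATGCACCGCGTAGAGTTTCCCTGGGTG-3'

Scanning the template, CCGACCTCGAAA occurs at positions 46–57; this primer anneals to the bottom strand there with its 3' end pointing downstream.
Reverse complement of the reverse primer: CTGGGTG. This occurs on the top strand at positions 93–99.
The product is the template from position 46 through 99 (54 bp).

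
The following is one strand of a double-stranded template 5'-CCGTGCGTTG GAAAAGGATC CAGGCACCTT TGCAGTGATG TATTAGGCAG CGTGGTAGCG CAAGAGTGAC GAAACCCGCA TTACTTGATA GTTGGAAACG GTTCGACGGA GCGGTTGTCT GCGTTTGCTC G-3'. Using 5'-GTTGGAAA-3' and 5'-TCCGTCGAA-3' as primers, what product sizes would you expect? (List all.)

The forward primer GTTGGAAA matches the top strand at positions 7–14, 91–98.
The reverse primer's reverse complement is TTCGACGGA, matching at positions 102–110.
Each forward site pairs with the reverse site to give a product ending at position 110: sizes 104, 20 bp.

104 bp, 20 bp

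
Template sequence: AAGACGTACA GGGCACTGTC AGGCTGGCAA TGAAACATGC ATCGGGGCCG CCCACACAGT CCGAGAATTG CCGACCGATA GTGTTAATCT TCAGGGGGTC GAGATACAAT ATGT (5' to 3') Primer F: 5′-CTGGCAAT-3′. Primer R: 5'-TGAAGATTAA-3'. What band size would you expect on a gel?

70 bp

Scanning the template, CTGGCAAT occurs at positions 24–31; this primer anneals to the bottom strand there with its 3' end pointing downstream.
Taking the reverse complement of TGAAGATTAA gives TTAATCTTCA, found at positions 84–93 on the template; the primer anneals here to the top strand with its 3' end pointing upstream.
Amplicon spans positions 24–93: 70 bp.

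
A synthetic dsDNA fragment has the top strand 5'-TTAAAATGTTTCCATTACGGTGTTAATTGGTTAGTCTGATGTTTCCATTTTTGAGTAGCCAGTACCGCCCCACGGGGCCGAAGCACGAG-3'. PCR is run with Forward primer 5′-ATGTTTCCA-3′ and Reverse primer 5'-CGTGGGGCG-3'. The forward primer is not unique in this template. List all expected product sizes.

69 bp, 36 bp

The forward primer ATGTTTCCA matches the top strand at positions 6–14, 39–47.
The reverse primer's reverse complement is CGCCCCACG, matching at positions 66–74.
Each forward site pairs with the reverse site to give a product ending at position 74: sizes 69, 36 bp.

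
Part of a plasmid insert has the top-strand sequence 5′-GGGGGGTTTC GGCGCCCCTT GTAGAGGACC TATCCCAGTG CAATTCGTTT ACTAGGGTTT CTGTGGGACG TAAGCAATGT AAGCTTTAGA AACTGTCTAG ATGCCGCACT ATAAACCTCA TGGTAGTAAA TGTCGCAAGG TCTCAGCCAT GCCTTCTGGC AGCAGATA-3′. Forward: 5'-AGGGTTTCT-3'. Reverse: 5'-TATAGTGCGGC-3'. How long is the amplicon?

Forward primer AGGGTTTCT is found on the top strand at positions 54–62.
The reverse primer's reverse complement is GCCGCACTATA, which matches the template at positions 103–113.
The product runs from position 54 to position 113, so its length is 113 − 54 + 1 = 60 bp.

60 bp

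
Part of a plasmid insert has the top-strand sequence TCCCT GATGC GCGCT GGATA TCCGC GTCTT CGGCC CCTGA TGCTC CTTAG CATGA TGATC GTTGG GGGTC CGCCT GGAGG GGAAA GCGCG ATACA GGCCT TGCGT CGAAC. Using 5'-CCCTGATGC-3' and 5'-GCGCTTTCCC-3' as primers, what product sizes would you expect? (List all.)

88 bp, 55 bp

The forward primer CCCTGATGC matches the top strand at positions 2–10, 35–43.
The reverse primer's reverse complement is GGGAAAGCGC, matching at positions 80–89.
Each forward site pairs with the reverse site to give a product ending at position 89: sizes 88, 55 bp.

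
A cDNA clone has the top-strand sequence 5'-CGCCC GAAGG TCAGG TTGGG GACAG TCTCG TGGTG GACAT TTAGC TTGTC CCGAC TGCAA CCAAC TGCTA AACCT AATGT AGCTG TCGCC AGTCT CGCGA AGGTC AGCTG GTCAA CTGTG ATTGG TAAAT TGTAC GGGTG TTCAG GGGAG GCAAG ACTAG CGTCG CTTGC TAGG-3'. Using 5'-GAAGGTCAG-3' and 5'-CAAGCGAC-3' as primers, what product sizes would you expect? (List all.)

164 bp, 71 bp

The forward primer GAAGGTCAG matches the top strand at positions 6–14, 99–107.
The reverse primer's reverse complement is GTCGCTTG, matching at positions 162–169.
Each forward site pairs with the reverse site to give a product ending at position 169: sizes 164, 71 bp.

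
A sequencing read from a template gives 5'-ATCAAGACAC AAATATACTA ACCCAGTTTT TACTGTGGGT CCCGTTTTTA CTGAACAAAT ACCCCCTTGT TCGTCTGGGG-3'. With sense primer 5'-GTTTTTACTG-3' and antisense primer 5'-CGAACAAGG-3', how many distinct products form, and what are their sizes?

Two products: 48 bp, 30 bp

The forward primer GTTTTTACTG matches the top strand at positions 26–35, 44–53.
The reverse primer's reverse complement is CCTTGTTCG, matching at positions 65–73.
Each forward site pairs with the reverse site to give a product ending at position 73: sizes 48, 30 bp.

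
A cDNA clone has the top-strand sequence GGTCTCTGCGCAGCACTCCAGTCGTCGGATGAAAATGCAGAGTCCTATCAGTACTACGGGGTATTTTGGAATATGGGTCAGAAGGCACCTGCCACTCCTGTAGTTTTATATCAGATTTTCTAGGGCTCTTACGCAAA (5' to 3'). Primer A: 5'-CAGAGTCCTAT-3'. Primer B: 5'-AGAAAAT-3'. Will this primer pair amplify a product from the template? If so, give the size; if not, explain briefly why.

Primer A (CAGAGTCCTAT) matches the top strand at positions 38–48; it acts as a forward primer.
Primer B's reverse complement is ATTTTCT, matching the top strand at positions 115–121; it acts as a reverse primer.
The 3' ends face each other across positions 38–121, giving an 84 bp product.

Yes — an 84 bp product.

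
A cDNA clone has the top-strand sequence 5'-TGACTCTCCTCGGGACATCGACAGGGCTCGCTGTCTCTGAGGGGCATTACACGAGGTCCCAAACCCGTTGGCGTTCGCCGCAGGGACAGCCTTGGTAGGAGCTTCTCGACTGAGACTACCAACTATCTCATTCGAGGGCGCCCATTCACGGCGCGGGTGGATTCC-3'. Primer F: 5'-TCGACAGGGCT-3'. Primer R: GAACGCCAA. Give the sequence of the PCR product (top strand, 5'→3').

Forward primer TCGACAGGGCT is found on the top strand at positions 18–28.
The reverse primer's reverse complement is TTGGCGTTC, which matches the template at positions 68–76.
The product is the template from position 18 through 76 (59 bp).

5'-TCGACAGGGCTCGCTGTCTCTGAGGGGCATTACACGAGGTCCCAAACCCGTTGGCGTTC-3'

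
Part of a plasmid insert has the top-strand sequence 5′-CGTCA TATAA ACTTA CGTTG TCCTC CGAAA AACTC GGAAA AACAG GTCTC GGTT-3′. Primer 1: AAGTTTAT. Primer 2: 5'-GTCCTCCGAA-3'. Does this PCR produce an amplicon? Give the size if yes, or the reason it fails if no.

No product — the primers' 3' ends point away from each other.

Primer 1 (AAGTTTAT) has reverse complement ATAAACTT, which matches the top strand at positions 7–14; primer 1 anneals to the top strand there with its 3' end pointing upstream toward position 7.
Primer 2 (GTCCTCCGAA) matches the top strand directly at positions 20–29; it anneals to the bottom strand with its 3' end pointing downstream toward position 29.
The 3' ends diverge (primer 1 extends toward position 1, primer 2 toward position 54), so the primers never converge on a shared product.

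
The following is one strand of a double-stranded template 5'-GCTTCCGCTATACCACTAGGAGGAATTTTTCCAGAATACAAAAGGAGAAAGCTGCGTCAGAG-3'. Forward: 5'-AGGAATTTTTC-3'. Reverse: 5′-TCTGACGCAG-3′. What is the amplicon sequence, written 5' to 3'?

5'-AGGAATTTTTCCAGAATACAAAAGGAGAAAGCTGCGTCAGA-3'

Scanning the template, AGGAATTTTTC occurs at positions 21–31; this primer anneals to the bottom strand there with its 3' end pointing downstream.
Taking the reverse complement of TCTGACGCAG gives CTGCGTCAGA, found at positions 52–61 on the template; the primer anneals here to the top strand with its 3' end pointing upstream.
The product is the template from position 21 through 61 (41 bp).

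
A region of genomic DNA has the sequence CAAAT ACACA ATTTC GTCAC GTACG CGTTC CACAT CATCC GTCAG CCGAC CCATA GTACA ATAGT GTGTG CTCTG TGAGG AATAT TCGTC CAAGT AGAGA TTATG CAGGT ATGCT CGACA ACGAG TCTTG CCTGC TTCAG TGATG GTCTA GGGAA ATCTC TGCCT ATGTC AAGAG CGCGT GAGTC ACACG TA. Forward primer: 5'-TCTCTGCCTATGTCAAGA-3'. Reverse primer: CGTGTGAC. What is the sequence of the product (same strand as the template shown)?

Scanning the template, TCTCTGCCTATGTCAAGA occurs at positions 157–174; this primer anneals to the bottom strand there with its 3' end pointing downstream.
Taking the reverse complement of CGTGTGAC gives GTCACACG, found at positions 183–190 on the template; the primer anneals here to the top strand with its 3' end pointing upstream.
The product is the template from position 157 through 190 (34 bp).

5'-TCTCTGCCTATGTCAAGAGCGCGTGAGTCACACG-3'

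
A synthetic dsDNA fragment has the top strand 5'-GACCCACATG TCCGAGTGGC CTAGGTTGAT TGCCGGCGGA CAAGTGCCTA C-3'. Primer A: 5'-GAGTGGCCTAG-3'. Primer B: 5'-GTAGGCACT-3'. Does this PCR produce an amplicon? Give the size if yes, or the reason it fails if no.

Yes — a 38 bp product.

Primer A (GAGTGGCCTAG) matches the top strand at positions 14–24; it acts as a forward primer.
Primer B's reverse complement is AGTGCCTAC, matching the top strand at positions 43–51; it acts as a reverse primer.
The 3' ends face each other across positions 14–51, giving a 38 bp product.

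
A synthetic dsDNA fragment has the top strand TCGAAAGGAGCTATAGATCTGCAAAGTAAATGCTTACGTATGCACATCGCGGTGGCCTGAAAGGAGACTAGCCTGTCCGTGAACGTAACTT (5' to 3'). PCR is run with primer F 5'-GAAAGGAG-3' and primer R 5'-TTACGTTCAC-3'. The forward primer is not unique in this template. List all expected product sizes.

The forward primer GAAAGGAG matches the top strand at positions 3–10, 59–66.
The reverse primer's reverse complement is GTGAACGTAA, matching at positions 79–88.
Each forward site pairs with the reverse site to give a product ending at position 88: sizes 86, 30 bp.

86 bp, 30 bp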